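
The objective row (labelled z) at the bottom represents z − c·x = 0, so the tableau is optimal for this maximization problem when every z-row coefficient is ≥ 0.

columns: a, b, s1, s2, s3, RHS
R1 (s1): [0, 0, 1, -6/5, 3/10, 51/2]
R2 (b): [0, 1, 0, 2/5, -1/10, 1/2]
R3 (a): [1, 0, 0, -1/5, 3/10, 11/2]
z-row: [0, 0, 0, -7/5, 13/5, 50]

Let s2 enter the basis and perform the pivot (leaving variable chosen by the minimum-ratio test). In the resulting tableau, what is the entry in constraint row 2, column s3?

-1/4

Ratio test on column s2 — row 1: entry -6/5 ≤ 0; row 2: (1/2)/(2/5) = 5/4; row 3: entry -1/5 ≤ 0. Minimum is 5/4 at row 2 (b leaves); pivot element 2/5.
Divide row 2 by 2/5; eliminate column s2 from the other rows.
In the new row 2, the s3 entry is the old entry divided by the pivot: (-1/10)/(2/5) = -1/4.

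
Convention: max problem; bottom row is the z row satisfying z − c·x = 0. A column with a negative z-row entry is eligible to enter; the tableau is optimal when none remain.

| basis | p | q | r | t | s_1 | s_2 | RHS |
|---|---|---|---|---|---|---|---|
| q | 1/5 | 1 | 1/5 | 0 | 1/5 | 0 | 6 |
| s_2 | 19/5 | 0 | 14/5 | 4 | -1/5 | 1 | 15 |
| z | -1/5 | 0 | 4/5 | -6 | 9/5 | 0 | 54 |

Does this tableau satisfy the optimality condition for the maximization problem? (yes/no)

no

The z-row has a negative entry -6 in column t, so it is not optimal.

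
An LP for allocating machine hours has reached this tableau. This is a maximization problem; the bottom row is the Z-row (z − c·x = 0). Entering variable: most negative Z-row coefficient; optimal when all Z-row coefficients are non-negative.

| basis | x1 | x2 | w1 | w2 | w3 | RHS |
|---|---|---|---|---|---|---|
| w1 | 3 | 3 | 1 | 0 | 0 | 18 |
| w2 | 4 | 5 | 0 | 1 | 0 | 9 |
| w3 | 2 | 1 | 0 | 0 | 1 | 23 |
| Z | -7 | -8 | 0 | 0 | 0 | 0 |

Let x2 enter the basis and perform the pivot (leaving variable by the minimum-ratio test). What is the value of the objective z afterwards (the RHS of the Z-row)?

Ratio test on column x2 — row 1: 18/3 = 6; row 2: 9/5 = 9/5; row 3: 23/1 = 23. Minimum is 9/5 at row 2 (w2 leaves); pivot element 5.
Pivot on row 2; the Z-row RHS becomes 0 − (-8)·(9/5) = 72/5.

72/5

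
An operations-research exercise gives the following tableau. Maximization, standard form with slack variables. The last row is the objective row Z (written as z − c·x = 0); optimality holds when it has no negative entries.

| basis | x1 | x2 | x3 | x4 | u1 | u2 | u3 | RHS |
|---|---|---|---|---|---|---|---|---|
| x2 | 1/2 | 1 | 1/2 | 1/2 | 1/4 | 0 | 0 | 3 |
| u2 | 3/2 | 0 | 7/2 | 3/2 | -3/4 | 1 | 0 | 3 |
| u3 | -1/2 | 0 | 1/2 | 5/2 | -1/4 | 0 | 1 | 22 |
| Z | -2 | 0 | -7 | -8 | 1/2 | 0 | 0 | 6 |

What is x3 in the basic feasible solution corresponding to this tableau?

0

x3 is not in the basis, so in the current basic feasible solution x3 = 0.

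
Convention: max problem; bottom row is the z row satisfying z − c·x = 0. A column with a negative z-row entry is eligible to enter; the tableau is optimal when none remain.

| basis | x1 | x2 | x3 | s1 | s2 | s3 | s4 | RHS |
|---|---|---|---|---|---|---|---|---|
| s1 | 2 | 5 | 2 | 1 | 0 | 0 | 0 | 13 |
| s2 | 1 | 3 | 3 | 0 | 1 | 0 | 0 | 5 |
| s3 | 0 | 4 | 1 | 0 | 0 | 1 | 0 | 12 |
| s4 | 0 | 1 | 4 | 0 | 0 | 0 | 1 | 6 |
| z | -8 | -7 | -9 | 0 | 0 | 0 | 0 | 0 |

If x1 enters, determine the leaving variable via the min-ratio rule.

Column x1 entries and ratios — s1: 13/2 = 13/2; s2: 5/1 = 5; s3: 0 ≤ 0, skip; s4: 0 ≤ 0, skip.
Smallest ratio is 5 in the row of s2, so s2 leaves.

s2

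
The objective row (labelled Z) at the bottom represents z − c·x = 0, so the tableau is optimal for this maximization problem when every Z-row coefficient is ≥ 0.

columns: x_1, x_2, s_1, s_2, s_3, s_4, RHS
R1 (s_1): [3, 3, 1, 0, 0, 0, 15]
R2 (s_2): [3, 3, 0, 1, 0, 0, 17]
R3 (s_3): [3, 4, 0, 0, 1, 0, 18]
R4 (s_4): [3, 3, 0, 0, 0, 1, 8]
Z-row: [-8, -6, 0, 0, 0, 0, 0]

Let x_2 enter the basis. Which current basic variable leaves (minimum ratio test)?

Column x_2 entries and ratios — s_1: 15/3 = 5; s_2: 17/3 = 17/3; s_3: 18/4 = 9/2; s_4: 8/3 = 8/3.
Smallest ratio is 8/3 in the row of s_4, so s_4 leaves.

s_4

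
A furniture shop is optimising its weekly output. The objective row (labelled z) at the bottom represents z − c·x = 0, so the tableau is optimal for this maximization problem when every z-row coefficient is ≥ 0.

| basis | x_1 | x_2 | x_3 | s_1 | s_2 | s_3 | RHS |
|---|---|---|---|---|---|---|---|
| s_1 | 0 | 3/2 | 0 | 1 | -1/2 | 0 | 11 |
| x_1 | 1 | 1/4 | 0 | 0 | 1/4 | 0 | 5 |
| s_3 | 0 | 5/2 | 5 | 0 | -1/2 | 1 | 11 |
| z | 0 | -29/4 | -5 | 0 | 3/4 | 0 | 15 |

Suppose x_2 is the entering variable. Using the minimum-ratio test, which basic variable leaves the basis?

Column x_2 entries and ratios — s_1: 11/(3/2) = 22/3; x_1: 5/(1/4) = 20; s_3: 11/(5/2) = 22/5.
Smallest ratio is 22/5 in the row of s_3, so s_3 leaves.

s_3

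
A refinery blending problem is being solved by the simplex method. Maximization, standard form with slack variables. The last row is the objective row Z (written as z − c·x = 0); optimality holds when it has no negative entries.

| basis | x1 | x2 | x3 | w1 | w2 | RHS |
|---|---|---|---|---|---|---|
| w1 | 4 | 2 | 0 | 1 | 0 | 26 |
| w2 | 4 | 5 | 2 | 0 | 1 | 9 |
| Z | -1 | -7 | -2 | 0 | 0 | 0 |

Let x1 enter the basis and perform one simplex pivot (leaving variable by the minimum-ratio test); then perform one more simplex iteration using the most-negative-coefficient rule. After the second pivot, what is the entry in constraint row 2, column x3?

Ratio test on column x1 — row 1: 26/4 = 13/2; row 2: 9/4 = 9/4. Minimum is 9/4 at row 2 (w2 leaves); pivot element 4.
Divide row 2 by 4; eliminate column x1 from the other rows.
Second iteration: most negative Z-row entry is -23/4 in column x2, so x2 enters.
Ratio test on column x2 — row 1: entry -3 ≤ 0; row 2: (9/4)/(5/4) = 9/5. Minimum is 9/5 at row 2 (x1 leaves); pivot element 5/4.
Divide row 2 by 5/4; eliminate column x2 from the other rows.
After both pivots, the entry at constraint row 2, column x3 is 2/5.

2/5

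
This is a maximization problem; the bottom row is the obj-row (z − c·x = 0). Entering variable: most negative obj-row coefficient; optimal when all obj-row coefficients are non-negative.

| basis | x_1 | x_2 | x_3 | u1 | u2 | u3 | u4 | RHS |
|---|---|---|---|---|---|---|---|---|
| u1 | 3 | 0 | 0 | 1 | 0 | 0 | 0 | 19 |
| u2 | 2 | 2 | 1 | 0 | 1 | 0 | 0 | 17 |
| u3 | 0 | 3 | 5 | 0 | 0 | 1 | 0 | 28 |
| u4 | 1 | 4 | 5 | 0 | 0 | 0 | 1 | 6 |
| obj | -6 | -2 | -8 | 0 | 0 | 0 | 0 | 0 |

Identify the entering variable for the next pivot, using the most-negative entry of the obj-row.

Negative obj-row entries: x_1: -6, x_2: -2, x_3: -8.
The most negative is -8 in column x_3, so x_3 enters.

x_3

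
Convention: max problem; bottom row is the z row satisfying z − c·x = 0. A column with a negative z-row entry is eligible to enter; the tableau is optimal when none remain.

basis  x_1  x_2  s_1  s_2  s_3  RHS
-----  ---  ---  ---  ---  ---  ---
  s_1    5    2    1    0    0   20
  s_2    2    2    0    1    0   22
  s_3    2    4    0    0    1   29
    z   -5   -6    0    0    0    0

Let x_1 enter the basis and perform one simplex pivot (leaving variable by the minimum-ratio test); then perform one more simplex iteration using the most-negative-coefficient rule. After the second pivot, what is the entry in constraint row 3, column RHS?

105/16

Ratio test on column x_1 — row 1: 20/5 = 4; row 2: 22/2 = 11; row 3: 29/2 = 29/2. Minimum is 4 at row 1 (s_1 leaves); pivot element 5.
Divide row 1 by 5; eliminate column x_1 from the other rows.
Second iteration: most negative z-row entry is -4 in column x_2, so x_2 enters.
Ratio test on column x_2 — row 1: 4/(2/5) = 10; row 2: 14/(6/5) = 35/3; row 3: 21/(16/5) = 105/16. Minimum is 105/16 at row 3 (s_3 leaves); pivot element 16/5.
Divide row 3 by 16/5; eliminate column x_2 from the other rows.
After both pivots, the entry at constraint row 3, column RHS is 105/16.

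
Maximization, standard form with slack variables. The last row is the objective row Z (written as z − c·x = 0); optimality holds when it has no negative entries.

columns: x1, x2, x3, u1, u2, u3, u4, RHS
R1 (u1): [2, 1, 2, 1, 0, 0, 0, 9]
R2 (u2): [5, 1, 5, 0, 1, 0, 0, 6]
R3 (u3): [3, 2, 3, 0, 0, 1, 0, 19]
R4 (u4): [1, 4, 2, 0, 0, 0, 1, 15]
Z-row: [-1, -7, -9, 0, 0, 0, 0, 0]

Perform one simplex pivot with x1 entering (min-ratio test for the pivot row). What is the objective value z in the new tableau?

6/5

Ratio test on column x1 — row 1: 9/2 = 9/2; row 2: 6/5 = 6/5; row 3: 19/3 = 19/3; row 4: 15/1 = 15. Minimum is 6/5 at row 2 (u2 leaves); pivot element 5.
Pivot on row 2; the Z-row RHS becomes 0 − (-1)·(6/5) = 6/5.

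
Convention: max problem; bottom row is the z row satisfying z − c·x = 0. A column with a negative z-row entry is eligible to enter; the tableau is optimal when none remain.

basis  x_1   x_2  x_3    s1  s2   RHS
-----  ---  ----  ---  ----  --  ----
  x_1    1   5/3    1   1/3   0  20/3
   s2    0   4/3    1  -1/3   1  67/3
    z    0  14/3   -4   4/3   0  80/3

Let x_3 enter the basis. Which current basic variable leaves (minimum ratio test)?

x_1

Column x_3 entries and ratios — x_1: (20/3)/1 = 20/3; s2: (67/3)/1 = 67/3.
Smallest ratio is 20/3 in the row of x_1, so x_1 leaves.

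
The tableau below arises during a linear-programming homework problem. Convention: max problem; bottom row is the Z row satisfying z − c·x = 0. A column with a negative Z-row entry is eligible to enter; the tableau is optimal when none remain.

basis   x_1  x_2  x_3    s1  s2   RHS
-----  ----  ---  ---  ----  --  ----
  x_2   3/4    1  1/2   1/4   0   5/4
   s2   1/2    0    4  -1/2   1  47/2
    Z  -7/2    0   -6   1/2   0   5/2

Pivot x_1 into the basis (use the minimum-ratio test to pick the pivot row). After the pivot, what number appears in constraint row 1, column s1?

Ratio test on column x_1 — row 1: (5/4)/(3/4) = 5/3; row 2: (47/2)/(1/2) = 47. Minimum is 5/3 at row 1 (x_2 leaves); pivot element 3/4.
Divide row 1 by 3/4; eliminate column x_1 from the other rows.
In the new row 1, the s1 entry is the old entry divided by the pivot: (1/4)/(3/4) = 1/3.

1/3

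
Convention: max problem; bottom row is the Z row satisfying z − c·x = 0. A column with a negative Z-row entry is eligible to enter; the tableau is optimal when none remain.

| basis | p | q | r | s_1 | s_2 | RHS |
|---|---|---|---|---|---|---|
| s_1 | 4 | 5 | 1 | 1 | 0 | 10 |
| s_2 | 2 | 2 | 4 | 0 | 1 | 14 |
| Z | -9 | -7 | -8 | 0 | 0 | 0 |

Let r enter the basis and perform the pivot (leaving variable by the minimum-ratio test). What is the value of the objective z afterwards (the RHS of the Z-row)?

Ratio test on column r — row 1: 10/1 = 10; row 2: 14/4 = 7/2. Minimum is 7/2 at row 2 (s_2 leaves); pivot element 4.
Pivot on row 2; the Z-row RHS becomes 0 − (-8)·(7/2) = 28.

28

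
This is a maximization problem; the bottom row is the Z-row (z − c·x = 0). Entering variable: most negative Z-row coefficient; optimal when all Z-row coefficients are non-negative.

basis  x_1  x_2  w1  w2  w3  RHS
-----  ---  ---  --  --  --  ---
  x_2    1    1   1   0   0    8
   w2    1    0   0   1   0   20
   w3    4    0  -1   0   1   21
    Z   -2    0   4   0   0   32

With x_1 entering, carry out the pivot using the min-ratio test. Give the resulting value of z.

85/2

Ratio test on column x_1 — row 1: 8/1 = 8; row 2: 20/1 = 20; row 3: 21/4 = 21/4. Minimum is 21/4 at row 3 (w3 leaves); pivot element 4.
Pivot on row 3; the Z-row RHS becomes 32 − (-2)·(21/4) = 85/2.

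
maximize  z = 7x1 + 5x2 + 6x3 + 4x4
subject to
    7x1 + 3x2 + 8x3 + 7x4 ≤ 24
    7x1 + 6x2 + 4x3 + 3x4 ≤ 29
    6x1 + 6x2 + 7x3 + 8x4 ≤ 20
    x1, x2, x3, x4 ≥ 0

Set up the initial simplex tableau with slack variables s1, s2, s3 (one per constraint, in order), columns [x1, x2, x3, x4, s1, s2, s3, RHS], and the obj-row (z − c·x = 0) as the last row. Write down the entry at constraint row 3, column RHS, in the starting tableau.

20

The RHS of constraint 3 is b_3 = 20.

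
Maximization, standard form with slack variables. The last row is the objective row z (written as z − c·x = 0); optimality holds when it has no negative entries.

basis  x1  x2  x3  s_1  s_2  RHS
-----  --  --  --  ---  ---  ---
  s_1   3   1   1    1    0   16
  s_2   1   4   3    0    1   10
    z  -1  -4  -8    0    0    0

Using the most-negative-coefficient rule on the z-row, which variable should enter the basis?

Negative z-row entries: x1: -1, x2: -4, x3: -8.
The most negative is -8 in column x3, so x3 enters.

x3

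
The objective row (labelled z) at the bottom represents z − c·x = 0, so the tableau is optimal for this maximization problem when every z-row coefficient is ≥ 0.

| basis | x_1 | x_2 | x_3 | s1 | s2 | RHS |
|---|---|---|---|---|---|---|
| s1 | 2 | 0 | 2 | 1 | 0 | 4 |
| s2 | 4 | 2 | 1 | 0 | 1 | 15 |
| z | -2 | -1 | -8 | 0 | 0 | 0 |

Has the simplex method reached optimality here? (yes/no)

The z-row has a negative entry -8 in column x_3, so it is not optimal.

no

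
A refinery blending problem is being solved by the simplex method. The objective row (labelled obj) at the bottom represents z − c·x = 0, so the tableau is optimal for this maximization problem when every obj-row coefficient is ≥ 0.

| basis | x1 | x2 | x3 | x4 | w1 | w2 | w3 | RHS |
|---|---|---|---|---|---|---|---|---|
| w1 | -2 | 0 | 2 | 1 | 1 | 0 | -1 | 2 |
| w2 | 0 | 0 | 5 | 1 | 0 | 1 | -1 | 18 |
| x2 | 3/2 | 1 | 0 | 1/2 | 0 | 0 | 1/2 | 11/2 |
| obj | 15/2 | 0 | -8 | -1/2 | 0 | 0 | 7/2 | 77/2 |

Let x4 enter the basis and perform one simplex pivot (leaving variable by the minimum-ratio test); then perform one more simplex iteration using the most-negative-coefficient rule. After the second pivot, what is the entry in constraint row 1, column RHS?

1

Ratio test on column x4 — row 1: 2/1 = 2; row 2: 18/1 = 18; row 3: (11/2)/(1/2) = 11. Minimum is 2 at row 1 (w1 leaves); pivot element 1.
Divide row 1 by 1; eliminate column x4 from the other rows.
Second iteration: most negative obj-row entry is -7 in column x3, so x3 enters.
Ratio test on column x3 — row 1: 2/2 = 1; row 2: 16/3 = 16/3; row 3: entry -1 ≤ 0. Minimum is 1 at row 1 (x4 leaves); pivot element 2.
Divide row 1 by 2; eliminate column x3 from the other rows.
After both pivots, the entry at constraint row 1, column RHS is 1.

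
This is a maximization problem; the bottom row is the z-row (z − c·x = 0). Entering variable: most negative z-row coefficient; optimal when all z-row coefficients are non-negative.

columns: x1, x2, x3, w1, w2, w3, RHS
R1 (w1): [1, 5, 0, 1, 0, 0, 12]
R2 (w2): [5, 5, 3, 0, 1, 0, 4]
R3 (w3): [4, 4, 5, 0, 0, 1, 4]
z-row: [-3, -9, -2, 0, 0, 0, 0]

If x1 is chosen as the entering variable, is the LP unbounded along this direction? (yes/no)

Column x1 has positive entries in row(s) 1, 2, 3, so the ratio test bounds it — not unbounded.

no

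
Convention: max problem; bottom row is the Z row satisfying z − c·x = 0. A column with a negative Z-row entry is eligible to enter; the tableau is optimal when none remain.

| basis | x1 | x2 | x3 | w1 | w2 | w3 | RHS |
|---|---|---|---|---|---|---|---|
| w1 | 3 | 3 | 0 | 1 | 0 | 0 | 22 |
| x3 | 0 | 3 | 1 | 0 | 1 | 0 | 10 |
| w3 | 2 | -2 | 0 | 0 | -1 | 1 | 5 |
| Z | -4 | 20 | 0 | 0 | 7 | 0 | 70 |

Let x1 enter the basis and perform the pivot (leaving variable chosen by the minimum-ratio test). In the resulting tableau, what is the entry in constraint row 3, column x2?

Ratio test on column x1 — row 1: 22/3 = 22/3; row 2: entry 0 ≤ 0; row 3: 5/2 = 5/2. Minimum is 5/2 at row 3 (w3 leaves); pivot element 2.
Divide row 3 by 2; eliminate column x1 from the other rows.
In the new row 3, the x2 entry is the old entry divided by the pivot: (-2)/2 = -1.

-1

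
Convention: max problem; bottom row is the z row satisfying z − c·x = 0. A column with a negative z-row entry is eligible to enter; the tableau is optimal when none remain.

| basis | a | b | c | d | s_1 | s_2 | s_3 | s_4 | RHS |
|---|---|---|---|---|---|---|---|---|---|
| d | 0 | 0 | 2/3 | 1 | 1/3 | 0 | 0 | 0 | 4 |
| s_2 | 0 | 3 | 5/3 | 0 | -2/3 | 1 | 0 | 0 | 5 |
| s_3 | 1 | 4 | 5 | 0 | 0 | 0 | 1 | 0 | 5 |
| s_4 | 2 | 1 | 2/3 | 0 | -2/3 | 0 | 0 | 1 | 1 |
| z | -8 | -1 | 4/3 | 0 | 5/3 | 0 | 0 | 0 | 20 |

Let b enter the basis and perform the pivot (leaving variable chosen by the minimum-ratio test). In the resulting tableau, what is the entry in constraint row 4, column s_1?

-2/3

Ratio test on column b — row 1: entry 0 ≤ 0; row 2: 5/3 = 5/3; row 3: 5/4 = 5/4; row 4: 1/1 = 1. Minimum is 1 at row 4 (s_4 leaves); pivot element 1.
Divide row 4 by 1; eliminate column b from the other rows.
In the new row 4, the s_1 entry is the old entry divided by the pivot: (-2/3)/1 = -2/3.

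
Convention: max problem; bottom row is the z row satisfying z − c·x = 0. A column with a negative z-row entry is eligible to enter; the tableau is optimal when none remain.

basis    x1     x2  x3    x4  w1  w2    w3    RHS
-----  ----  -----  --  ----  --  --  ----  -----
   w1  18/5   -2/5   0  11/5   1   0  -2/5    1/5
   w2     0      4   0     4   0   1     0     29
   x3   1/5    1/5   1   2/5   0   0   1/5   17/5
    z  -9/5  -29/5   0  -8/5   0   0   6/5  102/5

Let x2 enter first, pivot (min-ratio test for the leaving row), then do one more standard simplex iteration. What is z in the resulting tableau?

64

Ratio test on column x2 — row 1: entry -2/5 ≤ 0; row 2: 29/4 = 29/4; row 3: (17/5)/(1/5) = 17. Minimum is 29/4 at row 2 (w2 leaves); pivot element 4.
Pivot on row 2; the z-row RHS becomes 102/5 − (-29/5)·(29/4) = 1249/20.
Next entering variable (most negative z-row entry -9/5): x1.
Ratio test on column x1 — row 1: (31/10)/(18/5) = 31/36; row 2: entry 0 ≤ 0; row 3: (39/20)/(1/5) = 39/4. Minimum is 31/36 at row 1 (w1 leaves); pivot element 18/5.
After the second pivot the z-row RHS is 1249/20 − (-9/5)·(31/36) = 64.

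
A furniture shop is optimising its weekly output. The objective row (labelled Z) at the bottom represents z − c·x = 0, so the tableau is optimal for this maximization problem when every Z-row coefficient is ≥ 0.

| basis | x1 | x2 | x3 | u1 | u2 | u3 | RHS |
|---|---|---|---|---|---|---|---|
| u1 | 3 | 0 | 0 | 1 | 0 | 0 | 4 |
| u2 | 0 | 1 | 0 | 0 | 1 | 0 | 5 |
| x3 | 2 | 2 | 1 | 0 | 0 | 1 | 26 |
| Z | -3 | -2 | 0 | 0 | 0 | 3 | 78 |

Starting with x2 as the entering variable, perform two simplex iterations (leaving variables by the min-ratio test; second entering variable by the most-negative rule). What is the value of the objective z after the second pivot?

92

Ratio test on column x2 — row 1: entry 0 ≤ 0; row 2: 5/1 = 5; row 3: 26/2 = 13. Minimum is 5 at row 2 (u2 leaves); pivot element 1.
Pivot on row 2; the Z-row RHS becomes 78 − (-2)·5 = 88.
Next entering variable (most negative Z-row entry -3): x1.
Ratio test on column x1 — row 1: 4/3 = 4/3; row 2: entry 0 ≤ 0; row 3: 16/2 = 8. Minimum is 4/3 at row 1 (u1 leaves); pivot element 3.
After the second pivot the Z-row RHS is 88 − (-3)·(4/3) = 92.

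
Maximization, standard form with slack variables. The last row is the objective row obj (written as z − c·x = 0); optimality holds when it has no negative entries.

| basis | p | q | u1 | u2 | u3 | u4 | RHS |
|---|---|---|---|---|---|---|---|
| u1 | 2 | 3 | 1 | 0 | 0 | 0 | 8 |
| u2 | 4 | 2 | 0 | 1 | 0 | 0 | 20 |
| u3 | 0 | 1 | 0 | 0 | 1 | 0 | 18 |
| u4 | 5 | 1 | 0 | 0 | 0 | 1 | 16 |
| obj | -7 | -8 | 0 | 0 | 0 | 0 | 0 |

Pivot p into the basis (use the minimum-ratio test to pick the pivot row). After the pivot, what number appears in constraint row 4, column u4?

Ratio test on column p — row 1: 8/2 = 4; row 2: 20/4 = 5; row 3: entry 0 ≤ 0; row 4: 16/5 = 16/5. Minimum is 16/5 at row 4 (u4 leaves); pivot element 5.
Divide row 4 by 5; eliminate column p from the other rows.
In the new row 4, the u4 entry is the old entry divided by the pivot: 1/5 = 1/5.

1/5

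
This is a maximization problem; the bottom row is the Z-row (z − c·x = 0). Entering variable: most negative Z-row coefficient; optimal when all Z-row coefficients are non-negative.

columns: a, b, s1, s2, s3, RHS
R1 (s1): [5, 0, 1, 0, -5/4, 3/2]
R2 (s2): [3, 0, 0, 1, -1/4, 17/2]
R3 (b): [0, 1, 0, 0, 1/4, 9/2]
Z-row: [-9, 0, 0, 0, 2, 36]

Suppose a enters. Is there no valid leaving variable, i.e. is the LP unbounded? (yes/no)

Column a has positive entries in row(s) 1, 2, so the ratio test bounds it — not unbounded.

no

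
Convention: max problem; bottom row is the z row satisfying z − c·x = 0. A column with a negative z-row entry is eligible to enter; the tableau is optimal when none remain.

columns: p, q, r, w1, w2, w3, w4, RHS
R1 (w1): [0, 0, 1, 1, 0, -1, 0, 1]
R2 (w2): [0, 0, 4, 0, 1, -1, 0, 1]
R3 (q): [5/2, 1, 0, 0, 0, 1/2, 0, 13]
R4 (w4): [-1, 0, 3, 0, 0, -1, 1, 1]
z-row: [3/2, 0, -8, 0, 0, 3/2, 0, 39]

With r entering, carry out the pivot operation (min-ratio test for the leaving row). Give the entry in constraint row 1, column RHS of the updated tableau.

Ratio test on column r — row 1: 1/1 = 1; row 2: 1/4 = 1/4; row 3: entry 0 ≤ 0; row 4: 1/3 = 1/3. Minimum is 1/4 at row 2 (w2 leaves); pivot element 4.
Divide row 2 by 4; eliminate column r from the other rows.
Row 1 update in column RHS: 1 − 1·(1/4) = 3/4.

3/4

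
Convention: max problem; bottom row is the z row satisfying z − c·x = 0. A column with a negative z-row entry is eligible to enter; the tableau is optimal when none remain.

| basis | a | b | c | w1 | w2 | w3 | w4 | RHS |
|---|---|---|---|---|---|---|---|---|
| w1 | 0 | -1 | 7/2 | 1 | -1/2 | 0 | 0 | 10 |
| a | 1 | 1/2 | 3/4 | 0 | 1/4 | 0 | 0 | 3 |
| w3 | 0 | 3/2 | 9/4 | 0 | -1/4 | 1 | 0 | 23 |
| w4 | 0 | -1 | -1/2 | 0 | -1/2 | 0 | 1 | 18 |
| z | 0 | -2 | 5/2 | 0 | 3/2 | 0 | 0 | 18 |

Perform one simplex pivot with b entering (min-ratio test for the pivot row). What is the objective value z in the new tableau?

Ratio test on column b — row 1: entry -1 ≤ 0; row 2: 3/(1/2) = 6; row 3: 23/(3/2) = 46/3; row 4: entry -1 ≤ 0. Minimum is 6 at row 2 (a leaves); pivot element 1/2.
Pivot on row 2; the z-row RHS becomes 18 − (-2)·6 = 30.

30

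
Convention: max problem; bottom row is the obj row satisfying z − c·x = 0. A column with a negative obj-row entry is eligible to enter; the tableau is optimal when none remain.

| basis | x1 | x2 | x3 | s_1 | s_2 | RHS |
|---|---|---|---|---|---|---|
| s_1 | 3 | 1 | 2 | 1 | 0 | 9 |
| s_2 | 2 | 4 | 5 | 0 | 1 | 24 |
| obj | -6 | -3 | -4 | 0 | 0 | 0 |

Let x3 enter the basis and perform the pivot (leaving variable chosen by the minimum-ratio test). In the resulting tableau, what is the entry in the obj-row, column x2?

-1

Ratio test on column x3 — row 1: 9/2 = 9/2; row 2: 24/5 = 24/5. Minimum is 9/2 at row 1 (s_1 leaves); pivot element 2.
Divide row 1 by 2; eliminate column x3 from the other rows.
obj-row update in column x2: -3 − (-4)·(1/2) = -1.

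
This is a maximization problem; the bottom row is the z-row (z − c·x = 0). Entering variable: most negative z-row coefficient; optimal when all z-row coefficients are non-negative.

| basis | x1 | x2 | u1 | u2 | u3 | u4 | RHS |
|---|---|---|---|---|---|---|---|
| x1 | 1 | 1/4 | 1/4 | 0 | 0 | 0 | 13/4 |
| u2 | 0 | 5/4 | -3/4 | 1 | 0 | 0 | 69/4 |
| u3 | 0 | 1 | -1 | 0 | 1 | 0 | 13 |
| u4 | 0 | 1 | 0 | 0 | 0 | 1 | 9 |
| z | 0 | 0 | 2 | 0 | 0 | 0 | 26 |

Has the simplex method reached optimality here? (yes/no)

Every z-row coefficient is ≥ 0, so the tableau is optimal.

yes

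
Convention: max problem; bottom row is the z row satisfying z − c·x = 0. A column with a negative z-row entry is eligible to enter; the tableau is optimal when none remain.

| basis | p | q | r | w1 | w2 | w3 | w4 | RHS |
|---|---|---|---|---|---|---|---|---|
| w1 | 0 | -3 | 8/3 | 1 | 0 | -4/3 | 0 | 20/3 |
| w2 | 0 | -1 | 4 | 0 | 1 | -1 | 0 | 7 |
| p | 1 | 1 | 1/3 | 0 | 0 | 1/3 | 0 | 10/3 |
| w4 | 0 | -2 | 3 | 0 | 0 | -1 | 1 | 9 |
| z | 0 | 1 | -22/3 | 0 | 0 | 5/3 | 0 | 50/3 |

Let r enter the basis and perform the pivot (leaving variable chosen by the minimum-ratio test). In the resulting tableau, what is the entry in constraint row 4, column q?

Ratio test on column r — row 1: (20/3)/(8/3) = 5/2; row 2: 7/4 = 7/4; row 3: (10/3)/(1/3) = 10; row 4: 9/3 = 3. Minimum is 7/4 at row 2 (w2 leaves); pivot element 4.
Divide row 2 by 4; eliminate column r from the other rows.
Row 4 update in column q: -2 − 3·(-1/4) = -5/4.

-5/4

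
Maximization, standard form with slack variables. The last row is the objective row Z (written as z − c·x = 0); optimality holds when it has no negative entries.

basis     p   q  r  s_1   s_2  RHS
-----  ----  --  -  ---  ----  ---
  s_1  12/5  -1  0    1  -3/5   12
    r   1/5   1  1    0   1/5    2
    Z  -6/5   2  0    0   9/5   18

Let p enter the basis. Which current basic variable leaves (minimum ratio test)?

Column p entries and ratios — s_1: 12/(12/5) = 5; r: 2/(1/5) = 10.
Smallest ratio is 5 in the row of s_1, so s_1 leaves.

s_1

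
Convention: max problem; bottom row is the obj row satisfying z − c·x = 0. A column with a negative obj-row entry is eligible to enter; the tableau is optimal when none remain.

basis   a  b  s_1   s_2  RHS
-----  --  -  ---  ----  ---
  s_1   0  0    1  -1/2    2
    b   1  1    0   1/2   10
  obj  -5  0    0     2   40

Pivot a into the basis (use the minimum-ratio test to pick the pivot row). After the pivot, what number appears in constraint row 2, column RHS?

10

Ratio test on column a — row 1: entry 0 ≤ 0; row 2: 10/1 = 10. Minimum is 10 at row 2 (b leaves); pivot element 1.
Divide row 2 by 1; eliminate column a from the other rows.
In the new row 2, the RHS entry is the old entry divided by the pivot: 10/1 = 10.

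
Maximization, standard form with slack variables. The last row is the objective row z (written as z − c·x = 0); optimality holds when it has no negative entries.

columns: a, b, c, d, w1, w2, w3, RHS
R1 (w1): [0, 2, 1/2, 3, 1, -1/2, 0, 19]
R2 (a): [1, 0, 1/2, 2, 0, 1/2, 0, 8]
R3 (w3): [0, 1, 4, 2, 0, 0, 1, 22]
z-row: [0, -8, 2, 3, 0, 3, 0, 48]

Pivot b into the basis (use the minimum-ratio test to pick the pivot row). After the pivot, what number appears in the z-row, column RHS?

124

Ratio test on column b — row 1: 19/2 = 19/2; row 2: entry 0 ≤ 0; row 3: 22/1 = 22. Minimum is 19/2 at row 1 (w1 leaves); pivot element 2.
Divide row 1 by 2; eliminate column b from the other rows.
z-row update in column RHS: 48 − (-8)·(19/2) = 124.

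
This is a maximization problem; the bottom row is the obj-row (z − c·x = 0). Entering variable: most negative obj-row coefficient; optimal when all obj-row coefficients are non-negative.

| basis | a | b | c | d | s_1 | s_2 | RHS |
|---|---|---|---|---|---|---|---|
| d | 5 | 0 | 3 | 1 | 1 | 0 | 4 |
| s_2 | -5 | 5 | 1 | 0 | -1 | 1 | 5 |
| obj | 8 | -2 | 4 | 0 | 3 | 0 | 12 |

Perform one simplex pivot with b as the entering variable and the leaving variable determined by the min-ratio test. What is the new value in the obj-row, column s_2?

2/5

Ratio test on column b — row 1: entry 0 ≤ 0; row 2: 5/5 = 1. Minimum is 1 at row 2 (s_2 leaves); pivot element 5.
Divide row 2 by 5; eliminate column b from the other rows.
obj-row update in column s_2: 0 − (-2)·(1/5) = 2/5.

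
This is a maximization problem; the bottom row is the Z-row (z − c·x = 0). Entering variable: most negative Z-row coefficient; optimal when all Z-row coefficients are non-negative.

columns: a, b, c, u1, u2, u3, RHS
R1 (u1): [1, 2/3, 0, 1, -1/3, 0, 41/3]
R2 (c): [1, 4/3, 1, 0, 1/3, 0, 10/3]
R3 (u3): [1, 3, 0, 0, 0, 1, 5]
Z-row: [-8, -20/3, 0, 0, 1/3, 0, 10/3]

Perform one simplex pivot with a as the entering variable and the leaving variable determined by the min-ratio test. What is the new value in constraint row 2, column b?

Ratio test on column a — row 1: (41/3)/1 = 41/3; row 2: (10/3)/1 = 10/3; row 3: 5/1 = 5. Minimum is 10/3 at row 2 (c leaves); pivot element 1.
Divide row 2 by 1; eliminate column a from the other rows.
In the new row 2, the b entry is the old entry divided by the pivot: (4/3)/1 = 4/3.

4/3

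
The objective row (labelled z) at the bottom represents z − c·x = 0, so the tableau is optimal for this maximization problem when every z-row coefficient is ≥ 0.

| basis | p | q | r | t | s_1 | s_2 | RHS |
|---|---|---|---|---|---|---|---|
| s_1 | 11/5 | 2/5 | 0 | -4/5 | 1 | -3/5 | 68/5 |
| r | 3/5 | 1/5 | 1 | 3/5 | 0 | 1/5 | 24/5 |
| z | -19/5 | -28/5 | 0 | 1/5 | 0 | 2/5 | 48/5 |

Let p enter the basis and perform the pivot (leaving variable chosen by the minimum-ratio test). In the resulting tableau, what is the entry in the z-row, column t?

-13/11

Ratio test on column p — row 1: (68/5)/(11/5) = 68/11; row 2: (24/5)/(3/5) = 8. Minimum is 68/11 at row 1 (s_1 leaves); pivot element 11/5.
Divide row 1 by 11/5; eliminate column p from the other rows.
z-row update in column t: 1/5 − (-19/5)·(-4/11) = -13/11.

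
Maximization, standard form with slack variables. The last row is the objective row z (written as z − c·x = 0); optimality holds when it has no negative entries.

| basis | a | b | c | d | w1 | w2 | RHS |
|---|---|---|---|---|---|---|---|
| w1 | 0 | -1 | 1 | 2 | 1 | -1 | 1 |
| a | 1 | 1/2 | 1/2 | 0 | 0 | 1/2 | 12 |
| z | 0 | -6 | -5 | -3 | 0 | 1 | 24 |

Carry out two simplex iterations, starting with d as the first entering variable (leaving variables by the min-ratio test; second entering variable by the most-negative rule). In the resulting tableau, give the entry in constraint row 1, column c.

Ratio test on column d — row 1: 1/2 = 1/2; row 2: entry 0 ≤ 0. Minimum is 1/2 at row 1 (w1 leaves); pivot element 2.
Divide row 1 by 2; eliminate column d from the other rows.
Second iteration: most negative z-row entry is -15/2 in column b, so b enters.
Ratio test on column b — row 1: entry -1/2 ≤ 0; row 2: 12/(1/2) = 24. Minimum is 24 at row 2 (a leaves); pivot element 1/2.
Divide row 2 by 1/2; eliminate column b from the other rows.
After both pivots, the entry at constraint row 1, column c is 1.

1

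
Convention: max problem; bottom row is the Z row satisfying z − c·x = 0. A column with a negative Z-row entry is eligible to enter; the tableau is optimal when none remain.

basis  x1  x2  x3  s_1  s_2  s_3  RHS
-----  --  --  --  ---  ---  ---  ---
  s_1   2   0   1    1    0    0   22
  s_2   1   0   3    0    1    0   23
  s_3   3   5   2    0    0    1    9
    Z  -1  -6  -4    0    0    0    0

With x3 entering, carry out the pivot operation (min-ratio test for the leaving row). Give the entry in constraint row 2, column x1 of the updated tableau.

Ratio test on column x3 — row 1: 22/1 = 22; row 2: 23/3 = 23/3; row 3: 9/2 = 9/2. Minimum is 9/2 at row 3 (s_3 leaves); pivot element 2.
Divide row 3 by 2; eliminate column x3 from the other rows.
Row 2 update in column x1: 1 − 3·(3/2) = -7/2.

-7/2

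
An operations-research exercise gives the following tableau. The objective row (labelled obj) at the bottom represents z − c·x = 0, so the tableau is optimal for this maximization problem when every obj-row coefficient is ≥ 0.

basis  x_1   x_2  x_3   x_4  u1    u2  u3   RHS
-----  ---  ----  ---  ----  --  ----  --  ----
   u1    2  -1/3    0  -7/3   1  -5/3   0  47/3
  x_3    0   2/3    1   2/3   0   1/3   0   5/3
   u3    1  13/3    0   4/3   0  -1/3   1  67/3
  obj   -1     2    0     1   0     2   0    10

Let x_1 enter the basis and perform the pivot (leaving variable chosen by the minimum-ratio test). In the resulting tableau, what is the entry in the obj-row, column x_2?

11/6

Ratio test on column x_1 — row 1: (47/3)/2 = 47/6; row 2: entry 0 ≤ 0; row 3: (67/3)/1 = 67/3. Minimum is 47/6 at row 1 (u1 leaves); pivot element 2.
Divide row 1 by 2; eliminate column x_1 from the other rows.
obj-row update in column x_2: 2 − (-1)·(-1/6) = 11/6.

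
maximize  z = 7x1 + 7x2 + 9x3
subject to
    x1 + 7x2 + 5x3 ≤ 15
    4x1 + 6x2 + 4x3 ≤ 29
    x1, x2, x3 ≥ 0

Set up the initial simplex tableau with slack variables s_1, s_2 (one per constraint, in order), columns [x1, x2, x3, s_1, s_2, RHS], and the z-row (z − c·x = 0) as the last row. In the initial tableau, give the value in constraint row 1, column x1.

1

Constraint 1 has coefficient 1 on x1.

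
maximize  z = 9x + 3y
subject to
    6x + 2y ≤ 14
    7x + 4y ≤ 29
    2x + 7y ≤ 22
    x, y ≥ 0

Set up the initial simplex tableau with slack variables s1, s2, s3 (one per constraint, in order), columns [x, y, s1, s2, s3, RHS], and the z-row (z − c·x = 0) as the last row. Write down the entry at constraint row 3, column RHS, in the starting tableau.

The RHS of constraint 3 is b_3 = 22.

22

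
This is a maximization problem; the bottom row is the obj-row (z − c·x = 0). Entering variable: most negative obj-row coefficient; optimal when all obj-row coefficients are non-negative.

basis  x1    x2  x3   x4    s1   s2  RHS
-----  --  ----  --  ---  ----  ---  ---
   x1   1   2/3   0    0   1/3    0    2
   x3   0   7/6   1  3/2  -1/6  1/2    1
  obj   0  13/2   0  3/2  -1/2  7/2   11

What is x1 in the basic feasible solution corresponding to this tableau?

x1 is basic (row 1); its value is the RHS of that row, 2.

2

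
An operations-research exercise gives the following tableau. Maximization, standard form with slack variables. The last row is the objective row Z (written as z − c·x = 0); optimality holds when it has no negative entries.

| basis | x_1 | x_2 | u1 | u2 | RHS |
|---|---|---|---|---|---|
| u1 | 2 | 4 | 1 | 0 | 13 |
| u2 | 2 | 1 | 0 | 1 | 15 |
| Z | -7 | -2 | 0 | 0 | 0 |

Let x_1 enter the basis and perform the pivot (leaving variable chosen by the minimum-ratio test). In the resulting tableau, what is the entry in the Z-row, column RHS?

Ratio test on column x_1 — row 1: 13/2 = 13/2; row 2: 15/2 = 15/2. Minimum is 13/2 at row 1 (u1 leaves); pivot element 2.
Divide row 1 by 2; eliminate column x_1 from the other rows.
Z-row update in column RHS: 0 − (-7)·(13/2) = 91/2.

91/2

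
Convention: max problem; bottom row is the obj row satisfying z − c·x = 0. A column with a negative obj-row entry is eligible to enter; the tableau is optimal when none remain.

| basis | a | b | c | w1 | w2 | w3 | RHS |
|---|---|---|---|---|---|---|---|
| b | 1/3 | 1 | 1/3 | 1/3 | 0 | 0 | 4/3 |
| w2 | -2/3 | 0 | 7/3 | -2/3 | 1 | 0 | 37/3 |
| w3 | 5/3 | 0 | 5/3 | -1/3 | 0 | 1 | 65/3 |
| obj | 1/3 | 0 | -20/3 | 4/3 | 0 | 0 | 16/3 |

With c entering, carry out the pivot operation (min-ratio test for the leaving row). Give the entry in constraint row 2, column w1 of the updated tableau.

-3

Ratio test on column c — row 1: (4/3)/(1/3) = 4; row 2: (37/3)/(7/3) = 37/7; row 3: (65/3)/(5/3) = 13. Minimum is 4 at row 1 (b leaves); pivot element 1/3.
Divide row 1 by 1/3; eliminate column c from the other rows.
Row 2 update in column w1: -2/3 − (7/3)·1 = -3.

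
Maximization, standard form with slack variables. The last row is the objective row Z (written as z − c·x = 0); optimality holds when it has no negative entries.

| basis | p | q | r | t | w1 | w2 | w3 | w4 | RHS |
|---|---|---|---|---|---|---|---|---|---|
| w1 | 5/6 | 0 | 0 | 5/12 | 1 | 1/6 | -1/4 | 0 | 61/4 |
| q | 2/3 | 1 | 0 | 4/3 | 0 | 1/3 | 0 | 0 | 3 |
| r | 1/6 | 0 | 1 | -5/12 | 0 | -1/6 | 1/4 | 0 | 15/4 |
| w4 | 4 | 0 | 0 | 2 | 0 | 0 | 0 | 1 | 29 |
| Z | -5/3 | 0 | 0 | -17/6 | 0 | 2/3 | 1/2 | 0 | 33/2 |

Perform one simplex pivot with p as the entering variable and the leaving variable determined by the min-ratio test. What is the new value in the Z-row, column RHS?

Ratio test on column p — row 1: (61/4)/(5/6) = 183/10; row 2: 3/(2/3) = 9/2; row 3: (15/4)/(1/6) = 45/2; row 4: 29/4 = 29/4. Minimum is 9/2 at row 2 (q leaves); pivot element 2/3.
Divide row 2 by 2/3; eliminate column p from the other rows.
Z-row update in column RHS: 33/2 − (-5/3)·(9/2) = 24.

24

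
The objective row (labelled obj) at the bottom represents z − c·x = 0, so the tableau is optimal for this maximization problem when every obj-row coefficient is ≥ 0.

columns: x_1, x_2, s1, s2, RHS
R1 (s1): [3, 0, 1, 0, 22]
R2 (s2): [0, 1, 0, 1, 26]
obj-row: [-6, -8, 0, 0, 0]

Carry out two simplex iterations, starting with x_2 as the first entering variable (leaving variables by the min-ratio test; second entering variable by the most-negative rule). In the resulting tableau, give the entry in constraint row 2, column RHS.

26

Ratio test on column x_2 — row 1: entry 0 ≤ 0; row 2: 26/1 = 26. Minimum is 26 at row 2 (s2 leaves); pivot element 1.
Divide row 2 by 1; eliminate column x_2 from the other rows.
Second iteration: most negative obj-row entry is -6 in column x_1, so x_1 enters.
Ratio test on column x_1 — row 1: 22/3 = 22/3; row 2: entry 0 ≤ 0. Minimum is 22/3 at row 1 (s1 leaves); pivot element 3.
Divide row 1 by 3; eliminate column x_1 from the other rows.
After both pivots, the entry at constraint row 2, column RHS is 26.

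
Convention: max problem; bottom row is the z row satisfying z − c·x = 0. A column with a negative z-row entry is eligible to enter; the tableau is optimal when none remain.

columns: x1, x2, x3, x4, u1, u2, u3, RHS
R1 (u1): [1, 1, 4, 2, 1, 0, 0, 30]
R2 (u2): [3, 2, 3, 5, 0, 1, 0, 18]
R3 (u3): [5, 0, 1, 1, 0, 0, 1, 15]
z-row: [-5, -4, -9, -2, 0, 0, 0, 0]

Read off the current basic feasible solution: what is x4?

0

x4 is not in the basis, so in the current basic feasible solution x4 = 0.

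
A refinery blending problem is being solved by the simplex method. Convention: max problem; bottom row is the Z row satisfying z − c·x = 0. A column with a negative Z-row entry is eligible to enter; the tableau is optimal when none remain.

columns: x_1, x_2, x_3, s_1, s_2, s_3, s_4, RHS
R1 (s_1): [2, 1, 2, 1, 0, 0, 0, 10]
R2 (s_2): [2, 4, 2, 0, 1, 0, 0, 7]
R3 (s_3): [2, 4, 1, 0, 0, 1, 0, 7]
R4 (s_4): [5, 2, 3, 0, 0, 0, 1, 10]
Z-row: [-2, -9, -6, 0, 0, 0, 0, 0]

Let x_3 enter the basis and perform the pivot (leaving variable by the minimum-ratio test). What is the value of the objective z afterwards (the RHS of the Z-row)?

20

Ratio test on column x_3 — row 1: 10/2 = 5; row 2: 7/2 = 7/2; row 3: 7/1 = 7; row 4: 10/3 = 10/3. Minimum is 10/3 at row 4 (s_4 leaves); pivot element 3.
Pivot on row 4; the Z-row RHS becomes 0 − (-6)·(10/3) = 20.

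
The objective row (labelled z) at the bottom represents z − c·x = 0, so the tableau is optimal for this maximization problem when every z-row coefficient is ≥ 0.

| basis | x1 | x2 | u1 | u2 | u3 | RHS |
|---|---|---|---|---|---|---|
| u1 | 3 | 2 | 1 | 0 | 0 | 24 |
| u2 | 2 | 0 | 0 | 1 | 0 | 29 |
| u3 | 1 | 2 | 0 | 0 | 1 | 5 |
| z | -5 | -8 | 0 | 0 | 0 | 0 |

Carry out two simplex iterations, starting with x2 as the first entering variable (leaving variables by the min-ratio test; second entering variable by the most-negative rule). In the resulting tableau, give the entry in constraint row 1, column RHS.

Ratio test on column x2 — row 1: 24/2 = 12; row 2: entry 0 ≤ 0; row 3: 5/2 = 5/2. Minimum is 5/2 at row 3 (u3 leaves); pivot element 2.
Divide row 3 by 2; eliminate column x2 from the other rows.
Second iteration: most negative z-row entry is -1 in column x1, so x1 enters.
Ratio test on column x1 — row 1: 19/2 = 19/2; row 2: 29/2 = 29/2; row 3: (5/2)/(1/2) = 5. Minimum is 5 at row 3 (x2 leaves); pivot element 1/2.
Divide row 3 by 1/2; eliminate column x1 from the other rows.
After both pivots, the entry at constraint row 1, column RHS is 9.

9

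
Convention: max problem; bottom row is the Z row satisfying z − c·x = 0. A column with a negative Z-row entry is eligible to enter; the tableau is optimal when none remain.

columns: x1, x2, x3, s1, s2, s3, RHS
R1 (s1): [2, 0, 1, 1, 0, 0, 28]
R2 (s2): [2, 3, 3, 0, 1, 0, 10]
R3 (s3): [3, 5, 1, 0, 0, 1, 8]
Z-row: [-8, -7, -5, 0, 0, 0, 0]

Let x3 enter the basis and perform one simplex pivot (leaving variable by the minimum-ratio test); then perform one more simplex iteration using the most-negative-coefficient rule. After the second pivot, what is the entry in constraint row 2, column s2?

3/7

Ratio test on column x3 — row 1: 28/1 = 28; row 2: 10/3 = 10/3; row 3: 8/1 = 8. Minimum is 10/3 at row 2 (s2 leaves); pivot element 3.
Divide row 2 by 3; eliminate column x3 from the other rows.
Second iteration: most negative Z-row entry is -14/3 in column x1, so x1 enters.
Ratio test on column x1 — row 1: (74/3)/(4/3) = 37/2; row 2: (10/3)/(2/3) = 5; row 3: (14/3)/(7/3) = 2. Minimum is 2 at row 3 (s3 leaves); pivot element 7/3.
Divide row 3 by 7/3; eliminate column x1 from the other rows.
After both pivots, the entry at constraint row 2, column s2 is 3/7.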